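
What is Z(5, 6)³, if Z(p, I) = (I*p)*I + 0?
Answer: 5832000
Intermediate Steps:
Z(p, I) = p*I² (Z(p, I) = p*I² + 0 = p*I²)
Z(5, 6)³ = (5*6²)³ = (5*36)³ = 180³ = 5832000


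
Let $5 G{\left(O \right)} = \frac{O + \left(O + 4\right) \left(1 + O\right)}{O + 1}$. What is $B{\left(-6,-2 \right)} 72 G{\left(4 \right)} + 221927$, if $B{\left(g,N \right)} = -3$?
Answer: $\frac{5538671}{25} \approx 2.2155 \cdot 10^{5}$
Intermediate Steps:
$G{\left(O \right)} = \frac{O + \left(1 + O\right) \left(4 + O\right)}{5 \left(1 + O\right)}$ ($G{\left(O \right)} = \frac{\left(O + \left(O + 4\right) \left(1 + O\right)\right) \frac{1}{O + 1}}{5} = \frac{\left(O + \left(4 + O\right) \left(1 + O\right)\right) \frac{1}{1 + O}}{5} = \frac{\left(O + \left(1 + O\right) \left(4 + O\right)\right) \frac{1}{1 + O}}{5} = \frac{\frac{1}{1 + O} \left(O + \left(1 + O\right) \left(4 + O\right)\right)}{5} = \frac{O + \left(1 + O\right) \left(4 + O\right)}{5 \left(1 + O\right)}$)
$B{\left(-6,-2 \right)} 72 G{\left(4 \right)} + 221927 = \left(-3\right) 72 \frac{4 + 4^{2} + 6 \cdot 4}{5 \left(1 + 4\right)} + 221927 = - 216 \frac{4 + 16 + 24}{5 \cdot 5} + 221927 = - 216 \cdot \frac{1}{5} \cdot \frac{1}{5} \cdot 44 + 221927 = \left(-216\right) \frac{44}{25} + 221927 = - \frac{9504}{25} + 221927 = \frac{5538671}{25}$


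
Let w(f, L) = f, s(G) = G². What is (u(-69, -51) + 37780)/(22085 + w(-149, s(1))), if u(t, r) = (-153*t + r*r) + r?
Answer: 50887/21936 ≈ 2.3198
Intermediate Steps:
u(t, r) = r + r² - 153*t (u(t, r) = (-153*t + r²) + r = (r² - 153*t) + r = r + r² - 153*t)
(u(-69, -51) + 37780)/(22085 + w(-149, s(1))) = ((-51 + (-51)² - 153*(-69)) + 37780)/(22085 - 149) = ((-51 + 2601 + 10557) + 37780)/21936 = (13107 + 37780)*(1/21936) = 50887*(1/21936) = 50887/21936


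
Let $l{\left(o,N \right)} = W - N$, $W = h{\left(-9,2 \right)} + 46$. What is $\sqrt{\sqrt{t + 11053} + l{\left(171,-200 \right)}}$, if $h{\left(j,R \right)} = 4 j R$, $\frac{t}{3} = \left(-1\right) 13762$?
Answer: $\sqrt{174 + 7 i \sqrt{617}} \approx 14.491 + 5.9994 i$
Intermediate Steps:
$t = -41286$ ($t = 3 \left(\left(-1\right) 13762\right) = 3 \left(-13762\right) = -41286$)
$h{\left(j,R \right)} = 4 R j$
$W = -26$ ($W = 4 \cdot 2 \left(-9\right) + 46 = -72 + 46 = -26$)
$l{\left(o,N \right)} = -26 - N$
$\sqrt{\sqrt{t + 11053} + l{\left(171,-200 \right)}} = \sqrt{\sqrt{-41286 + 11053} - -174} = \sqrt{\sqrt{-30233} + \left(-26 + 200\right)} = \sqrt{7 i \sqrt{617} + 174} = \sqrt{174 + 7 i \sqrt{617}}$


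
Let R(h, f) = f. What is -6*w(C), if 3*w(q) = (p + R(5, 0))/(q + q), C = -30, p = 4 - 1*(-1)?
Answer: ⅙ ≈ 0.16667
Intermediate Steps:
p = 5 (p = 4 + 1 = 5)
w(q) = 5/(6*q) (w(q) = ((5 + 0)/(q + q))/3 = (5/((2*q)))/3 = (5*(1/(2*q)))/3 = (5/(2*q))/3 = 5/(6*q))
-6*w(C) = -5/(-30) = -5*(-1)/30 = -6*(-1/36) = ⅙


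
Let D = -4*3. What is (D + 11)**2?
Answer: 1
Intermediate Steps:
D = -12
(D + 11)**2 = (-12 + 11)**2 = (-1)**2 = 1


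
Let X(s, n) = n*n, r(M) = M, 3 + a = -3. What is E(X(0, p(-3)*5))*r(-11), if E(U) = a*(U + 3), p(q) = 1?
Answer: 1848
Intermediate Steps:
a = -6 (a = -3 - 3 = -6)
X(s, n) = n²
E(U) = -18 - 6*U (E(U) = -6*(U + 3) = -6*(3 + U) = -18 - 6*U)
E(X(0, p(-3)*5))*r(-11) = (-18 - 6*(1*5)²)*(-11) = (-18 - 6*5²)*(-11) = (-18 - 6*25)*(-11) = (-18 - 150)*(-11) = -168*(-11) = 1848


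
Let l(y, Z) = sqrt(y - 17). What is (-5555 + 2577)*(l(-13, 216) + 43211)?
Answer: -128682358 - 2978*I*sqrt(30) ≈ -1.2868e+8 - 16311.0*I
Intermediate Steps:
l(y, Z) = sqrt(-17 + y)
(-5555 + 2577)*(l(-13, 216) + 43211) = (-5555 + 2577)*(sqrt(-17 - 13) + 43211) = -2978*(sqrt(-30) + 43211) = -2978*(I*sqrt(30) + 43211) = -2978*(43211 + I*sqrt(30)) = -128682358 - 2978*I*sqrt(30)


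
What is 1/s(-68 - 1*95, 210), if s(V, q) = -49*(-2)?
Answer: 1/98 ≈ 0.010204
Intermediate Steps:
s(V, q) = 98
1/s(-68 - 1*95, 210) = 1/98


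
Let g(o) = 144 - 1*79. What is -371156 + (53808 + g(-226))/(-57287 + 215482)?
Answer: -58714969547/158195 ≈ -3.7116e+5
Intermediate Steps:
g(o) = 65 (g(o) = 144 - 79 = 65)
-371156 + (53808 + g(-226))/(-57287 + 215482) = -371156 + (53808 + 65)/(-57287 + 215482) = -371156 + 53873/158195 = -58714969547/158195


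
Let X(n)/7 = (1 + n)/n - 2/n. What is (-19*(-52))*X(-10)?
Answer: 38038/5 ≈ 7607.6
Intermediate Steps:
X(n) = -14/n + 7*(1 + n)/n (X(n) = 7*((1 + n)/n - 2/n) = 7*(-2/n + (1 + n)/n) = -14/n + 7*(1 + n)/n)
(-19*(-52))*X(-10) = (-19*(-52))*(7 - 7/(-10)) = 988*(7 - 7*(-⅒)) = 988*(7 + 7/10) = 988*(77/10) = 38038/5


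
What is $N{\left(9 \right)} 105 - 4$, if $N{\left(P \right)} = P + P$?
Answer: $1886$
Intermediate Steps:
$N{\left(P \right)} = 2 P$
$N{\left(9 \right)} 105 - 4 = 2 \cdot 9 \cdot 105 - 4 = 18 \cdot 105 - 4 = 1890 - 4 = 1886$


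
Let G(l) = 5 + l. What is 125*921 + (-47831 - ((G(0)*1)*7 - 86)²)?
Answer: 64693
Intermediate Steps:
125*921 + (-47831 - ((G(0)*1)*7 - 86)²) = 125*921 + (-47831 - (((5 + 0)*1)*7 - 86)²) = 115125 + (-47831 - ((5*1)*7 - 86)²) = 115125 + (-47831 - (5*7 - 86)²) = 115125 + (-47831 - (35 - 86)²) = 115125 + (-47831 - 1*(-51)²) = 115125 + (-47831 - 1*2601) = 115125 + (-47831 - 2601) = 115125 - 50432 = 64693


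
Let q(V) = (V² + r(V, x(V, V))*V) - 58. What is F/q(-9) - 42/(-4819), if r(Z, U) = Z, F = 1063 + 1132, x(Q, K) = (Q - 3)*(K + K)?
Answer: 10582073/501176 ≈ 21.114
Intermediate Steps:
x(Q, K) = 2*K*(-3 + Q) (x(Q, K) = (-3 + Q)*(2*K) = 2*K*(-3 + Q))
F = 2195
q(V) = -58 + 2*V² (q(V) = (V² + V*V) - 58 = (V² + V²) - 58 = 2*V² - 58 = -58 + 2*V²)
F/q(-9) - 42/(-4819) = 2195/(-58 + 2*(-9)²) - 42/(-4819) = 2195/(-58 + 2*81) - 42*(-1/4819) = 2195/(-58 + 162) + 42/4819 = 2195/104 + 42/4819 = 10582073/501176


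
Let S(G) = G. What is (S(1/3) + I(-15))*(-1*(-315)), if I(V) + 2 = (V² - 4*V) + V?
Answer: 84525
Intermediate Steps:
I(V) = -2 + V² - 3*V (I(V) = -2 + ((V² - 4*V) + V) = -2 + (V² - 3*V) = -2 + V² - 3*V)
(S(1/3) + I(-15))*(-1*(-315)) = (1/3 + (-2 + (-15)² - 3*(-15)))*(-1*(-315)) = (⅓ + (-2 + 225 + 45))*315 = (⅓ + 268)*315 = (805/3)*315 = 84525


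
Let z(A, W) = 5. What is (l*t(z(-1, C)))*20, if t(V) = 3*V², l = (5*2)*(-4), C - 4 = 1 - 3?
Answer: -60000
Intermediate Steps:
C = 2 (C = 4 + (1 - 3) = 4 - 2 = 2)
l = -40 (l = 10*(-4) = -40)
(l*t(z(-1, C)))*20 = -120*5²*20 = -120*25*20 = -40*75*20 = -3000*20 = -60000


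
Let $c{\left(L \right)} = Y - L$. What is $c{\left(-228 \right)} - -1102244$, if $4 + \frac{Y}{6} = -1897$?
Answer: $1091066$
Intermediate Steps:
$Y = -11406$ ($Y = -24 + 6 \left(-1897\right) = -24 - 11382 = -11406$)
$c{\left(L \right)} = -11406 - L$
$c{\left(-228 \right)} - -1102244 = \left(-11406 - -228\right) - -1102244 = \left(-11406 + 228\right) + 1102244 = -11178 + 1102244 = 1091066$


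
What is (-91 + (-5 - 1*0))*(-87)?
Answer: 8352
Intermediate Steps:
(-91 + (-5 - 1*0))*(-87) = (-91 + (-5 + 0))*(-87) = (-91 - 5)*(-87) = -96*(-87) = 8352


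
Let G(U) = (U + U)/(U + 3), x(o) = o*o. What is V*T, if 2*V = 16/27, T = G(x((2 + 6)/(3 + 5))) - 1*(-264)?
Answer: 2116/27 ≈ 78.370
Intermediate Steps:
x(o) = o²
G(U) = 2*U/(3 + U) (G(U) = (2*U)/(3 + U) = 2*U/(3 + U))
T = 529/2 (T = 2*((2 + 6)/(3 + 5))²/(3 + ((2 + 6)/(3 + 5))²) - 1*(-264) = 2*(8/8)²/(3 + (8/8)²) + 264 = 2*(8*(⅛))²/(3 + (8*(⅛))²) + 264 = 2*1²/(3 + 1²) + 264 = 2*1/(3 + 1) + 264 = 2*1/4 + 264 = 2*1*(¼) + 264 = ½ + 264 = 529/2 ≈ 264.50)
V = 8/27 (V = (16/27)/2 = (16*(1/27))/2 = (½)*(16/27) = 8/27 ≈ 0.29630)
V*T = (8/27)*(529/2) = 2116/27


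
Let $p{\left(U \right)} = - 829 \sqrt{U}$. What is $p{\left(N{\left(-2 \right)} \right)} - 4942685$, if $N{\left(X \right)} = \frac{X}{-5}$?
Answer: $-4942685 - \frac{829 \sqrt{10}}{5} \approx -4.9432 \cdot 10^{6}$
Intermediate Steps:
$N{\left(X \right)} = - \frac{X}{5}$ ($N{\left(X \right)} = X \left(- \frac{1}{5}\right) = - \frac{X}{5}$)
$p{\left(N{\left(-2 \right)} \right)} - 4942685 = - 829 \sqrt{\left(- \frac{1}{5}\right) \left(-2\right)} - 4942685 = - 829 \sqrt{\frac{2}{5}} - 4942685 = - 829 \frac{\sqrt{10}}{5} - 4942685 = - \frac{829 \sqrt{10}}{5} - 4942685 = -4942685 - \frac{829 \sqrt{10}}{5}$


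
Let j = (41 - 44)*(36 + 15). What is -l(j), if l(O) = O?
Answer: 153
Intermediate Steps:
j = -153 (j = -3*51 = -153)
-l(j) = -1*(-153) = 153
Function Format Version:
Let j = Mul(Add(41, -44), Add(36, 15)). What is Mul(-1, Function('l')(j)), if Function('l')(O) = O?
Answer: 153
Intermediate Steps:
j = -153 (j = Mul(-3, 51) = -153)
Mul(-1, Function('l')(j)) = Mul(-1, -153) = 153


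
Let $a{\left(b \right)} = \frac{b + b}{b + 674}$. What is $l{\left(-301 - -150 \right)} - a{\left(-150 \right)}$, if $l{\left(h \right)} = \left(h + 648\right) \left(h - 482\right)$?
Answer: $- \frac{41212656}{131} \approx -3.146 \cdot 10^{5}$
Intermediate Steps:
$a{\left(b \right)} = \frac{2 b}{674 + b}$
$l{\left(h \right)} = \left(-482 + h\right) \left(648 + h\right)$ ($l{\left(h \right)} = \left(648 + h\right) \left(-482 + h\right) = \left(-482 + h\right) \left(648 + h\right)$)
$l{\left(-301 - -150 \right)} - a{\left(-150 \right)} = \left(-312336 + \left(-301 - -150\right)^{2} + 166 \left(-301 - -150\right)\right) - 2 \left(-150\right) \frac{1}{674 - 150} = \left(-312336 + \left(-301 + 150\right)^{2} + 166 \left(-301 + 150\right)\right) - 2 \left(-150\right) \frac{1}{524} = \left(-312336 + \left(-151\right)^{2} + 166 \left(-151\right)\right) - 2 \left(-150\right) \frac{1}{524} = \left(-312336 + 22801 - 25066\right) - - \frac{75}{131} = -314601 + \frac{75}{131} = - \frac{41212656}{131}$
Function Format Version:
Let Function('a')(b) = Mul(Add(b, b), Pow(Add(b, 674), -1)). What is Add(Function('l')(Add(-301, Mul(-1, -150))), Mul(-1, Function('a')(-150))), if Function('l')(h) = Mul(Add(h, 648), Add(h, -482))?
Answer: Rational(-41212656, 131) ≈ -3.1460e+5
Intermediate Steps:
Function('a')(b) = Mul(2, b, Pow(Add(674, b), -1)) (Function('a')(b) = Mul(Mul(2, b), Pow(Add(674, b), -1)) = Mul(2, b, Pow(Add(674, b), -1)))
Function('l')(h) = Mul(Add(-482, h), Add(648, h)) (Function('l')(h) = Mul(Add(648, h), Add(-482, h)) = Mul(Add(-482, h), Add(648, h)))
Add(Function('l')(Add(-301, Mul(-1, -150))), Mul(-1, Function('a')(-150))) = Add(Add(-312336, Pow(Add(-301, Mul(-1, -150)), 2), Mul(166, Add(-301, Mul(-1, -150)))), Mul(-1, Mul(2, -150, Pow(Add(674, -150), -1)))) = Add(Add(-312336, Pow(Add(-301, 150), 2), Mul(166, Add(-301, 150))), Mul(-1, Mul(2, -150, Pow(524, -1)))) = Add(Add(-312336, Pow(-151, 2), Mul(166, -151)), Mul(-1, Mul(2, -150, Rational(1, 524)))) = Add(Add(-312336, 22801, -25066), Mul(-1, Rational(-75, 131))) = Add(-314601, Rational(75, 131)) = Rational(-41212656, 131)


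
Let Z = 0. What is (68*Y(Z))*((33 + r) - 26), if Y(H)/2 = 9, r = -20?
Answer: -15912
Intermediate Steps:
Y(H) = 18 (Y(H) = 2*9 = 18)
(68*Y(Z))*((33 + r) - 26) = (68*18)*((33 - 20) - 26) = 1224*(13 - 26) = 1224*(-13) = -15912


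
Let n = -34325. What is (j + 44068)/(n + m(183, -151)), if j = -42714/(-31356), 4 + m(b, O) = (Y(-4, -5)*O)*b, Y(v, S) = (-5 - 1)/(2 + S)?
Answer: -76768829/156074490 ≈ -0.49187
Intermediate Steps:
Y(v, S) = -6/(2 + S)
m(b, O) = -4 + 2*O*b (m(b, O) = -4 + ((-6/(2 - 5))*O)*b = -4 + ((-6/(-3))*O)*b = -4 + ((-6*(-⅓))*O)*b = -4 + (2*O)*b = -4 + 2*O*b)
j = 2373/1742 (j = -42714*(-1/31356) = 2373/1742 ≈ 1.3622)
(j + 44068)/(n + m(183, -151)) = (2373/1742 + 44068)/(-34325 + (-4 + 2*(-151)*183)) = 76768829/(1742*(-34325 + (-4 - 55266))) = 76768829/(1742*(-34325 - 55270)) = (76768829/1742)/(-89595) = (76768829/1742)*(-1/89595) = -76768829/156074490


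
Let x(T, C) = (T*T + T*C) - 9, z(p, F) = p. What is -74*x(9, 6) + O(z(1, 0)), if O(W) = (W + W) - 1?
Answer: -9323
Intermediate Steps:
x(T, C) = -9 + T**2 + C*T (x(T, C) = (T**2 + C*T) - 9 = -9 + T**2 + C*T)
O(W) = -1 + 2*W (O(W) = 2*W - 1 = -1 + 2*W)
-74*x(9, 6) + O(z(1, 0)) = -74*(-9 + 9**2 + 6*9) + (-1 + 2*1) = -74*(-9 + 81 + 54) + (-1 + 2) = -74*126 + 1 = -9324 + 1 = -9323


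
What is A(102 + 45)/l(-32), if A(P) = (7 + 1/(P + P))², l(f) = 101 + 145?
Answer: 4239481/21263256 ≈ 0.19938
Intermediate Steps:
l(f) = 246
A(P) = (7 + 1/(2*P))²
A(102 + 45)/l(-32) = ((1 + 14*(102 + 45))²/(4*(102 + 45)²))/246 = ((¼)*(1 + 14*147)²/147²)*(1/246) = ((¼)*(1/21609)*(1 + 2058)²)*(1/246) = ((¼)*(1/21609)*2059²)*(1/246) = ((¼)*(1/21609)*4239481)*(1/246) = (4239481/86436)*(1/246) = 4239481/21263256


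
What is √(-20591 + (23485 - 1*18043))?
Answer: I*√15149 ≈ 123.08*I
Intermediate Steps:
√(-20591 + (23485 - 1*18043)) = √(-20591 + (23485 - 18043)) = √(-20591 + 5442) = √(-15149) = I*√15149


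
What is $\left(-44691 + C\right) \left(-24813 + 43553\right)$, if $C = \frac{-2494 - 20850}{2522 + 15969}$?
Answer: $- \frac{15486822672500}{18491} \approx -8.3753 \cdot 10^{8}$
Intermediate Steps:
$C = - \frac{23344}{18491} \approx -1.2625$
$\left(-44691 + C\right) \left(-24813 + 43553\right) = \left(-44691 - \frac{23344}{18491}\right) \left(-24813 + 43553\right) = \left(- \frac{826404625}{18491}\right) 18740 = - \frac{15486822672500}{18491}$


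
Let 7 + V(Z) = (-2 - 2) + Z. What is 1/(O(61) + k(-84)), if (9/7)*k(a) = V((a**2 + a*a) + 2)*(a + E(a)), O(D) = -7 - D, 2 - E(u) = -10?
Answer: -1/789836 ≈ -1.2661e-6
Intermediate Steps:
E(u) = 12 (E(u) = 2 - 1*(-10) = 2 + 10 = 12)
V(Z) = -11 + Z (V(Z) = -7 + ((-2 - 2) + Z) = -7 + (-4 + Z) = -11 + Z)
k(a) = 7*(-9 + 2*a**2)*(12 + a)/9 (k(a) = 7*((-11 + ((a**2 + a*a) + 2))*(a + 12))/9 = 7*((-11 + ((a**2 + a**2) + 2))*(12 + a))/9 = 7*((-11 + (2*a**2 + 2))*(12 + a))/9 = 7*((-11 + (2 + 2*a**2))*(12 + a))/9 = 7*((-9 + 2*a**2)*(12 + a))/9 = 7*(-9 + 2*a**2)*(12 + a)/9)
1/(O(61) + k(-84)) = 1/((-7 - 1*61) + 7*(-9 + 2*(-84)**2)*(12 - 84)/9) = 1/((-7 - 61) + (7/9)*(-9 + 2*7056)*(-72)) = 1/(-68 + (7/9)*(-9 + 14112)*(-72)) = 1/(-68 + (7/9)*14103*(-72)) = 1/(-68 - 789768) = 1/(-789836) = -1/789836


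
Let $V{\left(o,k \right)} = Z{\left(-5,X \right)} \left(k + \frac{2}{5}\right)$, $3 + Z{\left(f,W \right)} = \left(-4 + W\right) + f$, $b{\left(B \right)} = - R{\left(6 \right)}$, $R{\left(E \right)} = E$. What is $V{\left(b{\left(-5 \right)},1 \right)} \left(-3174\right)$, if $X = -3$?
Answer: $66654$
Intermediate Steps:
$b{\left(B \right)} = -6$ ($b{\left(B \right)} = \left(-1\right) 6 = -6$)
$Z{\left(f,W \right)} = -7 + W + f$ ($Z{\left(f,W \right)} = -3 + \left(\left(-4 + W\right) + f\right) = -3 + \left(-4 + W + f\right) = -7 + W + f$)
$V{\left(o,k \right)} = -6 - 15 k$ ($V{\left(o,k \right)} = \left(-7 - 3 - 5\right) \left(k + \frac{2}{5}\right) = - 15 \left(k + 2 \cdot \frac{1}{5}\right) = - 15 \left(k + \frac{2}{5}\right) = - 15 \left(\frac{2}{5} + k\right) = -6 - 15 k$)
$V{\left(b{\left(-5 \right)},1 \right)} \left(-3174\right) = \left(-6 - 15\right) \left(-3174\right) = \left(-21\right) \left(-3174\right) = 66654$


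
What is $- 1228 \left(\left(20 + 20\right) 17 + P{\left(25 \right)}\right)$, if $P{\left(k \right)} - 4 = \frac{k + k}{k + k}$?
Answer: $-841180$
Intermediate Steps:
$P{\left(k \right)} = 5$ ($P{\left(k \right)} = 4 + \frac{k + k}{k + k} = 4 + \frac{2 k}{2 k} = 4 + 2 k \frac{1}{2 k} = 4 + 1 = 5$)
$- 1228 \left(\left(20 + 20\right) 17 + P{\left(25 \right)}\right) = - 1228 \left(\left(20 + 20\right) 17 + 5\right) = - 1228 \left(40 \cdot 17 + 5\right) = - 1228 \left(680 + 5\right) = \left(-1228\right) 685 = -841180$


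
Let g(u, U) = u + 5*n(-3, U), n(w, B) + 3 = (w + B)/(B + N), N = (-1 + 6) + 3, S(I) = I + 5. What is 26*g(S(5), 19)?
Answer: -1430/27 ≈ -52.963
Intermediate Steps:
S(I) = 5 + I
N = 8 (N = 5 + 3 = 8)
n(w, B) = -3 + (B + w)/(8 + B) (n(w, B) = -3 + (w + B)/(B + 8) = -3 + (B + w)/(8 + B))
g(u, U) = u + 5*(-27 - 2*U)/(8 + U) (g(u, U) = u + 5*((-24 - 3 - 2*U)/(8 + U)) = u + 5*((-27 - 2*U)/(8 + U)) = u + 5*(-27 - 2*U)/(8 + U))
26*g(S(5), 19) = 26*((-135 - 10*19 + (5 + 5)*(8 + 19))/(8 + 19)) = 26*((-135 - 190 + 10*27)/27) = 26*((-135 - 190 + 270)/27) = 26*((1/27)*(-55)) = 26*(-55/27) = -1430/27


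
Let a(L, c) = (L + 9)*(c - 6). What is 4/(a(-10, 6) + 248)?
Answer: 1/62 ≈ 0.016129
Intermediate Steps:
a(L, c) = (-6 + c)*(9 + L) (a(L, c) = (9 + L)*(-6 + c) = (-6 + c)*(9 + L))
4/(a(-10, 6) + 248) = 4/((-54 - 6*(-10) + 9*6 - 10*6) + 248) = 4/((-54 + 60 + 54 - 60) + 248) = 4/(0 + 248) = 4/248 = (1/248)*4 = 1/62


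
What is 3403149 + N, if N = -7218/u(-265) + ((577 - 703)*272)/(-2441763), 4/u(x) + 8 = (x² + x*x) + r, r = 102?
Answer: -67883317234385/271307 ≈ -2.5021e+8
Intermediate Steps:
u(x) = 4/(94 + 2*x²) (u(x) = 4/(-8 + ((x² + x*x) + 102)) = 4/(-8 + ((x² + x²) + 102)) = 4/(-8 + (2*x² + 102)) = 4/(-8 + (102 + 2*x²)) = 4/(94 + 2*x²))
N = -68806615380128/271307 (N = -7218/(2/(47 + (-265)²)) + ((577 - 703)*272)/(-2441763) = -7218/(2/(47 + 70225)) - 126*272*(-1/2441763) = -7218/(2/70272) - 34272*(-1/2441763) = -7218/(2*(1/70272)) + 3808/271307 = -7218/1/35136 + 3808/271307 = -7218*35136 + 3808/271307 = -253611648 + 3808/271307 = -68806615380128/271307 ≈ -2.5361e+8)
3403149 + N = 3403149 - 68806615380128/271307 = -67883317234385/271307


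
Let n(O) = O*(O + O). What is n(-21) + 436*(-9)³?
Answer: -316962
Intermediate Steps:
n(O) = 2*O² (n(O) = O*(2*O) = 2*O²)
n(-21) + 436*(-9)³ = 2*(-21)² + 436*(-9)³ = 2*441 + 436*(-729) = 882 - 317844 = -316962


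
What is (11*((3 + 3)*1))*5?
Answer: 330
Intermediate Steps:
(11*((3 + 3)*1))*5 = (11*(6*1))*5 = (11*6)*5 = 66*5 = 330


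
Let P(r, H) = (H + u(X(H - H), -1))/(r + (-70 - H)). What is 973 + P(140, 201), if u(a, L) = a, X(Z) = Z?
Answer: 127262/131 ≈ 971.47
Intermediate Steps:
P(r, H) = H/(-70 + r - H) (P(r, H) = (H + (H - H))/(r + (-70 - H)) = (H + 0)/(-70 + r - H) = H/(-70 + r - H))
973 + P(140, 201) = 973 + 201/(-70 + 140 - 1*201) = 973 + 201/(-70 + 140 - 201) = 973 + 201/(-131) = 973 + 201*(-1/131) = 973 - 201/131 = 127262/131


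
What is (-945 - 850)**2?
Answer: 3222025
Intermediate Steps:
(-945 - 850)**2 = (-1795)**2 = 3222025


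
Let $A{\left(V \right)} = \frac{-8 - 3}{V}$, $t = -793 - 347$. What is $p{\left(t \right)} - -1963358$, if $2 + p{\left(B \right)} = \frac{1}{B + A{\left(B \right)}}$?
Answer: $\frac{2551555859544}{1299589} \approx 1.9634 \cdot 10^{6}$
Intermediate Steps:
$t = -1140$
$A{\left(V \right)} = - \frac{11}{V}$ ($A{\left(V \right)} = \frac{-8 - 3}{V} = - \frac{11}{V}$)
$p{\left(B \right)} = -2 + \frac{1}{B - \frac{11}{B}}$
$p{\left(t \right)} - -1963358 = \frac{22 - - 1140 \left(-1 + 2 \left(-1140\right)\right)}{-11 + \left(-1140\right)^{2}} - -1963358 = \frac{22 - - 1140 \left(-1 - 2280\right)}{-11 + 1299600} + 1963358 = \frac{22 - \left(-1140\right) \left(-2281\right)}{1299589} + 1963358 = \frac{22 - 2600340}{1299589} + 1963358 = \frac{1}{1299589} \left(-2600318\right) + 1963358 = - \frac{2600318}{1299589} + 1963358 = \frac{2551555859544}{1299589}$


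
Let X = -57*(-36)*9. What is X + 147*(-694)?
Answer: -83550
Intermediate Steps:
X = 18468 (X = 2052*9 = 18468)
X + 147*(-694) = 18468 + 147*(-694) = 18468 - 102018 = -83550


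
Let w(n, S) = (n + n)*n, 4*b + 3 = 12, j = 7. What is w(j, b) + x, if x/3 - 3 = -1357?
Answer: -3964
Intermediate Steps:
b = 9/4 (b = -3/4 + (1/4)*12 = -3/4 + 3 = 9/4 ≈ 2.2500)
w(n, S) = 2*n**2 (w(n, S) = (2*n)*n = 2*n**2)
x = -4062 (x = 9 + 3*(-1357) = 9 - 4071 = -4062)
w(j, b) + x = 2*7**2 - 4062 = 2*49 - 4062 = 98 - 4062 = -3964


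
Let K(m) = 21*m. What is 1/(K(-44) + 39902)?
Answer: 1/38978 ≈ 2.5655e-5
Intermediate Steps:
1/(K(-44) + 39902) = 1/(21*(-44) + 39902) = 1/(-924 + 39902) = 1/38978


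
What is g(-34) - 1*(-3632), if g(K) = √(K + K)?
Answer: 3632 + 2*I*√17 ≈ 3632.0 + 8.2462*I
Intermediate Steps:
g(K) = √2*√K (g(K) = √(2*K) = √2*√K)
g(-34) - 1*(-3632) = √2*√(-34) - 1*(-3632) = √2*(I*√34) + 3632 = 2*I*√17 + 3632 = 3632 + 2*I*√17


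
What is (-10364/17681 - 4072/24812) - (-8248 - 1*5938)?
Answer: 1555770710048/109675243 ≈ 14185.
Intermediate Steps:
(-10364/17681 - 4072/24812) - (-8248 - 1*5938) = (-10364*1/17681 - 4072*1/24812) - (-8248 - 5938) = (-10364/17681 - 1018/6203) - 1*(-14186) = -82287150/109675243 + 14186 = 1555770710048/109675243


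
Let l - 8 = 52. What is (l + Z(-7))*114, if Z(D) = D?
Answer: 6042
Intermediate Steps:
l = 60 (l = 8 + 52 = 60)
(l + Z(-7))*114 = (60 - 7)*114 = 53*114 = 6042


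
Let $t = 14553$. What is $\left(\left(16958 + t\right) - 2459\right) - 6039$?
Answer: $23013$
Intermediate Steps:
$\left(\left(16958 + t\right) - 2459\right) - 6039 = \left(\left(16958 + 14553\right) - 2459\right) - 6039 = \left(31511 - 2459\right) - 6039 = 29052 - 6039 = 23013$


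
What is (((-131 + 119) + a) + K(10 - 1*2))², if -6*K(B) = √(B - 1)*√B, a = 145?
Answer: (399 - √14)²/9 ≈ 17359.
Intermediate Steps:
K(B) = -√B*√(-1 + B)/6 (K(B) = -√(B - 1)*√B/6 = -√(-1 + B)*√B/6 = -√B*√(-1 + B)/6)
(((-131 + 119) + a) + K(10 - 1*2))² = (((-131 + 119) + 145) - √(10 - 1*2)*√(-1 + (10 - 1*2))/6)² = ((-12 + 145) - √(10 - 2)*√(-1 + (10 - 2))/6)² = (133 - √8*√(-1 + 8)/6)² = (133 - 2*√2*√7/6)² = (133 - √14/3)²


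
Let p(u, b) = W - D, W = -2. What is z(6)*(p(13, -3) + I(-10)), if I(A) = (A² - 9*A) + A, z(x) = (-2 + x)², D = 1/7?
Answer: 19920/7 ≈ 2845.7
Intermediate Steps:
D = ⅐ ≈ 0.14286
p(u, b) = -15/7 (p(u, b) = -2 - 1*⅐ = -2 - ⅐ = -15/7)
I(A) = A² - 8*A
z(6)*(p(13, -3) + I(-10)) = (-2 + 6)²*(-15/7 - 10*(-8 - 10)) = 4²*(-15/7 - 10*(-18)) = 16*(-15/7 + 180) = 16*(1245/7) = 19920/7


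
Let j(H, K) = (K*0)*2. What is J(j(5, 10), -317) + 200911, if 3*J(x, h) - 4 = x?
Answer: 602737/3 ≈ 2.0091e+5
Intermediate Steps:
j(H, K) = 0 (j(H, K) = 0*2 = 0)
J(x, h) = 4/3 + x/3
J(j(5, 10), -317) + 200911 = (4/3 + (1/3)*0) + 200911 = (4/3 + 0) + 200911 = 4/3 + 200911 = 602737/3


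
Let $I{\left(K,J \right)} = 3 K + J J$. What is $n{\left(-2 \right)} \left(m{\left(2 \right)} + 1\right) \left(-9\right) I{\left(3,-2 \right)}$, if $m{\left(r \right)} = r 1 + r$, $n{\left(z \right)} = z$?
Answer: $1170$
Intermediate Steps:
$I{\left(K,J \right)} = J^{2} + 3 K$ ($I{\left(K,J \right)} = 3 K + J^{2} = J^{2} + 3 K$)
$m{\left(r \right)} = 2 r$ ($m{\left(r \right)} = r + r = 2 r$)
$n{\left(-2 \right)} \left(m{\left(2 \right)} + 1\right) \left(-9\right) I{\left(3,-2 \right)} = - 2 \left(2 \cdot 2 + 1\right) \left(-9\right) \left(\left(-2\right)^{2} + 3 \cdot 3\right) = - 2 \left(4 + 1\right) \left(-9\right) \left(4 + 9\right) = \left(-2\right) 5 \left(-9\right) 13 = \left(-10\right) \left(-9\right) 13 = 90 \cdot 13 = 1170$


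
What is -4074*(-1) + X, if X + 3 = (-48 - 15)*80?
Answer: -969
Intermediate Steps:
X = -5043 (X = -3 + (-48 - 15)*80 = -3 - 63*80 = -3 - 5040 = -5043)
-4074*(-1) + X = -4074*(-1) - 5043 = 4074 - 5043 = -969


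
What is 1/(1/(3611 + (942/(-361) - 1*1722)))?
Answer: 680987/361 ≈ 1886.4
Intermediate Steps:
1/(1/(3611 + (942/(-361) - 1*1722))) = 1/(1/(3611 + (942*(-1/361) - 1722))) = 1/(1/(3611 + (-942/361 - 1722))) = 1/(1/(3611 - 622584/361)) = 1/(1/(680987/361)) = 1/(361/680987) = 680987/361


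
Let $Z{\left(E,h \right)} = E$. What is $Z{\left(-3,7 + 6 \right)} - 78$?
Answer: $-81$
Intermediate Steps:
$Z{\left(-3,7 + 6 \right)} - 78 = -3 - 78 = -81$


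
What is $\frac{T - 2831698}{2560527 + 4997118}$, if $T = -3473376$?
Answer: $- \frac{6305074}{7557645} \approx -0.83426$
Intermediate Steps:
$\frac{T - 2831698}{2560527 + 4997118} = \frac{-3473376 - 2831698}{2560527 + 4997118} = - \frac{6305074}{7557645}$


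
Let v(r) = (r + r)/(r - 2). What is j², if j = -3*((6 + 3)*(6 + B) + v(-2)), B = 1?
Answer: 36864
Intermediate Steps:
v(r) = 2*r/(-2 + r) (v(r) = (2*r)/(-2 + r) = 2*r/(-2 + r))
j = -192 (j = -3*((6 + 3)*(6 + 1) + 2*(-2)/(-2 - 2)) = -3*(9*7 + 2*(-2)/(-4)) = -3*(63 + 2*(-2)*(-¼)) = -3*(63 + 1) = -3*64 = -192)
j² = (-192)² = 36864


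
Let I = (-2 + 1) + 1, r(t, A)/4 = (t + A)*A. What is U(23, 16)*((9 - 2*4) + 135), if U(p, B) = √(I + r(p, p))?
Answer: 6256*√2 ≈ 8847.3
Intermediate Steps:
r(t, A) = 4*A*(A + t) (r(t, A) = 4*((t + A)*A) = 4*((A + t)*A) = 4*(A*(A + t)) = 4*A*(A + t))
I = 0 (I = -1 + 1 = 0)
U(p, B) = 2*√2*√(p²) (U(p, B) = √(0 + 4*p*(p + p)) = √(0 + 4*p*(2*p)) = √(0 + 8*p²) = √(8*p²) = 2*√2*√(p²))
U(23, 16)*((9 - 2*4) + 135) = (2*√2*√(23²))*((9 - 2*4) + 135) = (2*√2*√529)*((9 - 8) + 135) = (2*√2*23)*(1 + 135) = (46*√2)*136 = 6256*√2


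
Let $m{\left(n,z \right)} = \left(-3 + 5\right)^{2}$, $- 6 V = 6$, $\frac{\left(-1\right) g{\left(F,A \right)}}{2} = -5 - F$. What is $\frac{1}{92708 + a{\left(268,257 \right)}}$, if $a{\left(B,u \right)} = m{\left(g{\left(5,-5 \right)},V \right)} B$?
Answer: $\frac{1}{93780} \approx 1.0663 \cdot 10^{-5}$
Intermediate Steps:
$g{\left(F,A \right)} = 10 + 2 F$ ($g{\left(F,A \right)} = - 2 \left(-5 - F\right) = 10 + 2 F$)
$V = -1$ ($V = \left(- \frac{1}{6}\right) 6 = -1$)
$m{\left(n,z \right)} = 4$ ($m{\left(n,z \right)} = 2^{2} = 4$)
$a{\left(B,u \right)} = 4 B$
$\frac{1}{92708 + a{\left(268,257 \right)}} = \frac{1}{92708 + 4 \cdot 268} = \frac{1}{92708 + 1072} = \frac{1}{93780}$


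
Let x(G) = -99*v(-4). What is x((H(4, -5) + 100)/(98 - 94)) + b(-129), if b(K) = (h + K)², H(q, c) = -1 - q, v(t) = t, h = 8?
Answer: 15037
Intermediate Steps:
x(G) = 396 (x(G) = -99*(-4) = 396)
b(K) = (8 + K)²
x((H(4, -5) + 100)/(98 - 94)) + b(-129) = 396 + (8 - 129)² = 396 + (-121)² = 396 + 14641 = 15037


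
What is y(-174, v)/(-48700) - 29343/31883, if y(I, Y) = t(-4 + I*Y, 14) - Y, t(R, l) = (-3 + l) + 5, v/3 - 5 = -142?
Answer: -1442618141/1552702100 ≈ -0.92910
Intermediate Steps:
v = -411 (v = 15 + 3*(-142) = 15 - 426 = -411)
t(R, l) = 2 + l
y(I, Y) = 16 - Y (y(I, Y) = (2 + 14) - Y = 16 - Y)
y(-174, v)/(-48700) - 29343/31883 = (16 - 1*(-411))/(-48700) - 29343/31883 = (16 + 411)*(-1/48700) - 29343*1/31883 = 427*(-1/48700) - 29343/31883 = -427/48700 - 29343/31883 = -1442618141/1552702100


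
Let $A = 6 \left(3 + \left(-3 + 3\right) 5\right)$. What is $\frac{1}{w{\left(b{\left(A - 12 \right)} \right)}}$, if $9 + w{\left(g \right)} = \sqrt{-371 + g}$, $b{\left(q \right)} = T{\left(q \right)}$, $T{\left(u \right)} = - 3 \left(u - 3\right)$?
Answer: $- \frac{9}{461} - \frac{2 i \sqrt{95}}{461} \approx -0.019523 - 0.042285 i$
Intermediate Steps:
$T{\left(u \right)} = 9 - 3 u$ ($T{\left(u \right)} = - 3 \left(-3 + u\right) = 9 - 3 u$)
$A = 18$ ($A = 6 \left(3 + 0 \cdot 5\right) = 6 \left(3 + 0\right) = 6 \cdot 3 = 18$)
$b{\left(q \right)} = 9 - 3 q$
$w{\left(g \right)} = -9 + \sqrt{-371 + g}$
$\frac{1}{w{\left(b{\left(A - 12 \right)} \right)}} = \frac{1}{-9 + \sqrt{-371 + \left(9 - 3 \left(18 - 12\right)\right)}} = \frac{1}{-9 + \sqrt{-371 + \left(9 - 18\right)}} = \frac{1}{-9 + \sqrt{-371 - 9}} = \frac{1}{-9 + \sqrt{-380}} = \frac{1}{-9 + 2 i \sqrt{95}}$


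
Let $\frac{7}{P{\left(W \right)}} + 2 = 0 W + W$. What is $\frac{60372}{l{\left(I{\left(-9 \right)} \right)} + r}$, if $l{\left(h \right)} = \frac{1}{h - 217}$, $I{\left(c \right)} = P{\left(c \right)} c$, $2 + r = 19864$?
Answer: $\frac{140304528}{46159277} \approx 3.0396$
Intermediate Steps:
$r = 19862$ ($r = -2 + 19864 = 19862$)
$P{\left(W \right)} = \frac{7}{-2 + W}$ ($P{\left(W \right)} = \frac{7}{-2 + \left(0 W + W\right)} = \frac{7}{-2 + \left(0 + W\right)} = \frac{7}{-2 + W}$)
$I{\left(c \right)} = \frac{7 c}{-2 + c}$ ($I{\left(c \right)} = \frac{7}{-2 + c} c = \frac{7 c}{-2 + c}$)
$l{\left(h \right)} = \frac{1}{-217 + h}$
$\frac{60372}{l{\left(I{\left(-9 \right)} \right)} + r} = \frac{60372}{\frac{1}{-217 + 7 \left(-9\right) \frac{1}{-2 - 9}} + 19862} = \frac{60372}{\frac{1}{-217 + 7 \left(-9\right) \frac{1}{-11}} + 19862} = \frac{60372}{\frac{1}{-217 + 7 \left(-9\right) \left(- \frac{1}{11}\right)} + 19862} = \frac{60372}{\frac{1}{-217 + \frac{63}{11}} + 19862} = \frac{60372}{\frac{1}{- \frac{2324}{11}} + 19862} = \frac{60372}{- \frac{11}{2324} + 19862} = \frac{60372}{\frac{46159277}{2324}} = 60372 \cdot \frac{2324}{46159277} = \frac{140304528}{46159277}$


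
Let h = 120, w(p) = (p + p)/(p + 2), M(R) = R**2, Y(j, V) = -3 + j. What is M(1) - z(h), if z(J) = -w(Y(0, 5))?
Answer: 7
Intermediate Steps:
w(p) = 2*p/(2 + p) (w(p) = (2*p)/(2 + p) = 2*p/(2 + p))
z(J) = -6 (z(J) = -2*(-3 + 0)/(2 + (-3 + 0)) = -2*(-3)/(2 - 3) = -2*(-3)/(-1) = -2*(-3)*(-1) = -1*6 = -6)
M(1) - z(h) = 1**2 - 1*(-6) = 1 + 6 = 7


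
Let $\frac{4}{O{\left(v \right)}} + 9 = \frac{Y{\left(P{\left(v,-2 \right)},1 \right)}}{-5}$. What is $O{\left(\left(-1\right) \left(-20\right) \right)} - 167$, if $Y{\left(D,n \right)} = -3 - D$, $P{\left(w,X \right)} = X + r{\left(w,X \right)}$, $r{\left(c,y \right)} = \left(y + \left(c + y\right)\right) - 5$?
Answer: $- \frac{5531}{33} \approx -167.61$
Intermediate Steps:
$r{\left(c,y \right)} = -5 + c + 2 y$ ($r{\left(c,y \right)} = \left(c + 2 y\right) - 5 = -5 + c + 2 y$)
$P{\left(w,X \right)} = -5 + w + 3 X$ ($P{\left(w,X \right)} = X + \left(-5 + w + 2 X\right) = -5 + w + 3 X$)
$O{\left(v \right)} = \frac{4}{- \frac{53}{5} + \frac{v}{5}}$ ($O{\left(v \right)} = \frac{4}{-9 + \frac{-3 - \left(-5 + v + 3 \left(-2\right)\right)}{-5}} = \frac{4}{-9 + \left(-3 - \left(-5 + v - 6\right)\right) \left(- \frac{1}{5}\right)} = \frac{4}{-9 + \left(-3 - \left(-11 + v\right)\right) \left(- \frac{1}{5}\right)} = \frac{4}{-9 + \left(8 - v\right) \left(- \frac{1}{5}\right)} = \frac{4}{-9 + \left(- \frac{8}{5} + \frac{v}{5}\right)} = \frac{4}{- \frac{53}{5} + \frac{v}{5}}$)
$O{\left(\left(-1\right) \left(-20\right) \right)} - 167 = \frac{20}{-53 - -20} - 167 = \frac{20}{-53 + 20} - 167 = \frac{20}{-33} - 167 = 20 \left(- \frac{1}{33}\right) - 167 = - \frac{20}{33} - 167 = - \frac{5531}{33}$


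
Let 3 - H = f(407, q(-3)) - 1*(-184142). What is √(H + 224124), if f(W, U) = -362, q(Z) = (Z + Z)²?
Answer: 3*√4483 ≈ 200.87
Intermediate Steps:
q(Z) = 4*Z² (q(Z) = (2*Z)² = 4*Z²)
H = -183777 (H = 3 - (-362 - 1*(-184142)) = 3 - (-362 + 184142) = 3 - 1*183780 = 3 - 183780 = -183777)
√(H + 224124) = √(-183777 + 224124) = √40347 = 3*√4483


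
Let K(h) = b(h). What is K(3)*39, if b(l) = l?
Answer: 117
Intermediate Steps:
K(h) = h
K(3)*39 = 3*39 = 117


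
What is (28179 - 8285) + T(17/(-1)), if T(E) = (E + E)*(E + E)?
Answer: 21050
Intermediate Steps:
T(E) = 4*E² (T(E) = (2*E)*(2*E) = 4*E²)
(28179 - 8285) + T(17/(-1)) = (28179 - 8285) + 4*(17/(-1))² = 19894 + 4*(17*(-1))² = 19894 + 4*(-17)² = 19894 + 4*289 = 19894 + 1156 = 21050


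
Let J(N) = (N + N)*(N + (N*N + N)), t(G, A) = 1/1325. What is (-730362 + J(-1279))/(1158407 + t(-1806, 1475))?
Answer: -1384183866425/383722319 ≈ -3607.3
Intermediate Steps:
t(G, A) = 1/1325
J(N) = 2*N*(N**2 + 2*N) (J(N) = (2*N)*(N + (N**2 + N)) = (2*N)*(N + (N + N**2)) = (2*N)*(N**2 + 2*N) = 2*N*(N**2 + 2*N))
(-730362 + J(-1279))/(1158407 + t(-1806, 1475)) = (-730362 + 2*(-1279)**2*(2 - 1279))/(1158407 + 1/1325) = (-730362 + 2*1635841*(-1277))/(1534889276/1325) = (-730362 - 4177937914)*(1325/1534889276) = -4178668276*1325/1534889276 = -1384183866425/383722319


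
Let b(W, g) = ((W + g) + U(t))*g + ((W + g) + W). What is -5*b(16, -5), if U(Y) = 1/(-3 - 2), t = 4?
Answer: 135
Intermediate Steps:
U(Y) = -⅕ (U(Y) = 1/(-5) = -⅕)
b(W, g) = g + 2*W + g*(-⅕ + W + g) (b(W, g) = ((W + g) - ⅕)*g + ((W + g) + W) = (-⅕ + W + g)*g + (g + 2*W) = g*(-⅕ + W + g) + (g + 2*W) = g + 2*W + g*(-⅕ + W + g))
-5*b(16, -5) = -5*((-5)² + 2*16 + (⅘)*(-5) + 16*(-5)) = -5*(25 + 32 - 4 - 80) = -5*(-27) = 135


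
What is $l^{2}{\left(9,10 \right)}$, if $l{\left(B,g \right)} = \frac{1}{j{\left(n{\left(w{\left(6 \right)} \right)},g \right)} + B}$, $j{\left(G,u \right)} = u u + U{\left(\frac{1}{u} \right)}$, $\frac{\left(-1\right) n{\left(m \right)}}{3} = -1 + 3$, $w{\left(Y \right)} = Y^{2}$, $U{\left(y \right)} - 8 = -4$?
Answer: $\frac{1}{12769} \approx 7.8315 \cdot 10^{-5}$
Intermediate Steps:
$U{\left(y \right)} = 4$ ($U{\left(y \right)} = 8 - 4 = 4$)
$n{\left(m \right)} = -6$ ($n{\left(m \right)} = - 3 \left(-1 + 3\right) = \left(-3\right) 2 = -6$)
$j{\left(G,u \right)} = 4 + u^{2}$ ($j{\left(G,u \right)} = u u + 4 = u^{2} + 4 = 4 + u^{2}$)
$l{\left(B,g \right)} = \frac{1}{4 + B + g^{2}}$ ($l{\left(B,g \right)} = \frac{1}{\left(4 + g^{2}\right) + B} = \frac{1}{4 + B + g^{2}}$)
$l^{2}{\left(9,10 \right)} = \left(\frac{1}{4 + 9 + 10^{2}}\right)^{2} = \left(\frac{1}{4 + 9 + 100}\right)^{2} = \left(\frac{1}{113}\right)^{2} = \frac{1}{12769}$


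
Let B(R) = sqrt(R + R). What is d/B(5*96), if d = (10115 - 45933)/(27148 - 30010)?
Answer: 17909*sqrt(15)/171720 ≈ 0.40392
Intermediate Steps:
B(R) = sqrt(2)*sqrt(R) (B(R) = sqrt(2*R) = sqrt(2)*sqrt(R))
d = 17909/1431 (d = -35818/(-2862) = -35818*(-1/2862) = 17909/1431 ≈ 12.515)
d/B(5*96) = 17909/(1431*((sqrt(2)*sqrt(5*96)))) = 17909/(1431*((sqrt(2)*sqrt(480)))) = 17909/(1431*((sqrt(2)*(4*sqrt(30))))) = 17909/(1431*((8*sqrt(15)))) = 17909*(sqrt(15)/120)/1431 = 17909*sqrt(15)/171720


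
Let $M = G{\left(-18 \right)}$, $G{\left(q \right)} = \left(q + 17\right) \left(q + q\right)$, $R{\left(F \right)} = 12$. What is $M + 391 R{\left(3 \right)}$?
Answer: $4728$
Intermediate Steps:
$G{\left(q \right)} = 2 q \left(17 + q\right)$ ($G{\left(q \right)} = \left(17 + q\right) 2 q = 2 q \left(17 + q\right)$)
$M = 36$ ($M = 2 \left(-18\right) \left(17 - 18\right) = 2 \left(-18\right) \left(-1\right) = 36$)
$M + 391 R{\left(3 \right)} = 36 + 391 \cdot 12 = 36 + 4692 = 4728$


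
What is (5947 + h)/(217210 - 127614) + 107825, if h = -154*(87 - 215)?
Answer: 9660714359/89596 ≈ 1.0783e+5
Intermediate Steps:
h = 19712 (h = -154*(-128) = 19712)
(5947 + h)/(217210 - 127614) + 107825 = (5947 + 19712)/(217210 - 127614) + 107825 = 25659/89596 + 107825 = 9660714359/89596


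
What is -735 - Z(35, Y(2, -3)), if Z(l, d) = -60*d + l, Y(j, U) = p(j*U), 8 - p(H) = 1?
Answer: -350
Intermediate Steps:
p(H) = 7 (p(H) = 8 - 1*1 = 8 - 1 = 7)
Y(j, U) = 7
Z(l, d) = l - 60*d
-735 - Z(35, Y(2, -3)) = -735 - (35 - 60*7) = -735 - (35 - 420) = -735 - 1*(-385) = -735 + 385 = -350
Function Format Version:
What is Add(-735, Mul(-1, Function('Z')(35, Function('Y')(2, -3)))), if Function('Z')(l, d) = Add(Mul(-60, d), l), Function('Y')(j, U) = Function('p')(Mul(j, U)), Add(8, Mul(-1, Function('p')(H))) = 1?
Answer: -350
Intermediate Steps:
Function('p')(H) = 7 (Function('p')(H) = Add(8, Mul(-1, 1)) = Add(8, -1) = 7)
Function('Y')(j, U) = 7
Function('Z')(l, d) = Add(l, Mul(-60, d))
Add(-735, Mul(-1, Function('Z')(35, Function('Y')(2, -3)))) = Add(-735, Mul(-1, Add(35, Mul(-60, 7)))) = Add(-735, Mul(-1, Add(35, -420))) = Add(-735, Mul(-1, -385)) = Add(-735, 385) = -350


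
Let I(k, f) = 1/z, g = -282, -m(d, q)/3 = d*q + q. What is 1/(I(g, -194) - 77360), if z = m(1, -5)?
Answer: -30/2320799 ≈ -1.2927e-5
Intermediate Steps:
m(d, q) = -3*q - 3*d*q (m(d, q) = -3*(d*q + q) = -3*(q + d*q) = -3*q - 3*d*q)
z = 30 (z = -3*(-5)*(1 + 1) = -3*(-5)*2 = 30)
I(k, f) = 1/30
1/(I(g, -194) - 77360) = 1/(1/30 - 77360) = 1/(-2320799/30) = -30/2320799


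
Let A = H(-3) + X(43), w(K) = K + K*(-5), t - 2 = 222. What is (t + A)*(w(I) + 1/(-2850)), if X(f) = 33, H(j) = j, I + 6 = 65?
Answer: -85420327/1425 ≈ -59944.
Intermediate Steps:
I = 59 (I = -6 + 65 = 59)
t = 224 (t = 2 + 222 = 224)
w(K) = -4*K (w(K) = K - 5*K = -4*K)
A = 30 (A = -3 + 33 = 30)
(t + A)*(w(I) + 1/(-2850)) = (224 + 30)*(-4*59 + 1/(-2850)) = 254*(-236 - 1/2850) = 254*(-672601/2850) = -85420327/1425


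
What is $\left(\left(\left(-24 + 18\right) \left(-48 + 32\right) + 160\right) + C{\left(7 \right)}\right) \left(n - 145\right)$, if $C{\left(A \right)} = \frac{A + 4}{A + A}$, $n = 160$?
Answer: $\frac{53925}{14} \approx 3851.8$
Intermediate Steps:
$C{\left(A \right)} = \frac{4 + A}{2 A}$
$\left(\left(\left(-24 + 18\right) \left(-48 + 32\right) + 160\right) + C{\left(7 \right)}\right) \left(n - 145\right) = \left(\left(\left(-24 + 18\right) \left(-48 + 32\right) + 160\right) + \frac{4 + 7}{2 \cdot 7}\right) \left(160 - 145\right) = \left(\left(\left(-6\right) \left(-16\right) + 160\right) + \frac{1}{2} \cdot \frac{1}{7} \cdot 11\right) 15 = \left(\left(96 + 160\right) + \frac{11}{14}\right) 15 = \left(256 + \frac{11}{14}\right) 15 = \frac{3595}{14} \cdot 15 = \frac{53925}{14}$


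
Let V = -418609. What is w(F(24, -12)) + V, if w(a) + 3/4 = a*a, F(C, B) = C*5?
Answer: -1616839/4 ≈ -4.0421e+5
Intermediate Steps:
F(C, B) = 5*C
w(a) = -¾ + a² (w(a) = -¾ + a*a = -¾ + a²)
w(F(24, -12)) + V = (-¾ + (5*24)²) - 418609 = (-¾ + 120²) - 418609 = (-¾ + 14400) - 418609 = 57597/4 - 418609 = -1616839/4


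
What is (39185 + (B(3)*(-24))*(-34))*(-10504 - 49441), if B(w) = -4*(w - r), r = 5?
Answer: -2740265785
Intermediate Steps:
B(w) = 20 - 4*w (B(w) = -4*(w - 1*5) = -4*(w - 5) = -4*(-5 + w) = 20 - 4*w)
(39185 + (B(3)*(-24))*(-34))*(-10504 - 49441) = (39185 + ((20 - 4*3)*(-24))*(-34))*(-10504 - 49441) = (39185 + ((20 - 12)*(-24))*(-34))*(-59945) = (39185 + (8*(-24))*(-34))*(-59945) = (39185 - 192*(-34))*(-59945) = (39185 + 6528)*(-59945) = 45713*(-59945) = -2740265785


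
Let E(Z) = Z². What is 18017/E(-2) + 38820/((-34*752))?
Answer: 28781461/6392 ≈ 4502.7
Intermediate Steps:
18017/E(-2) + 38820/((-34*752)) = 18017/((-2)²) + 38820/((-34*752)) = 18017/4 + 38820/(-25568) = 18017*(¼) + 38820*(-1/25568) = 18017/4 - 9705/6392 = 28781461/6392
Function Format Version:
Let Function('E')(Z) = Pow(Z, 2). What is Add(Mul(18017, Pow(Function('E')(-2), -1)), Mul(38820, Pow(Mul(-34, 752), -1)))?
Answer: Rational(28781461, 6392) ≈ 4502.7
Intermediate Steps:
Add(Mul(18017, Pow(Function('E')(-2), -1)), Mul(38820, Pow(Mul(-34, 752), -1))) = Add(Mul(18017, Pow(Pow(-2, 2), -1)), Mul(38820, Pow(Mul(-34, 752), -1))) = Add(Mul(18017, Pow(4, -1)), Mul(38820, Pow(-25568, -1))) = Add(Mul(18017, Rational(1, 4)), Mul(38820, Rational(-1, 25568))) = Add(Rational(18017, 4), Rational(-9705, 6392)) = Rational(28781461, 6392)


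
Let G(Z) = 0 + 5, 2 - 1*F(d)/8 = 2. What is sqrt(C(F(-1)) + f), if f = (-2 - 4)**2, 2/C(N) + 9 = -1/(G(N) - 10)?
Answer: sqrt(17314)/22 ≈ 5.9810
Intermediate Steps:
F(d) = 0 (F(d) = 16 - 8*2 = 16 - 16 = 0)
G(Z) = 5
C(N) = -5/22 (C(N) = 2/(-9 - 1/(5 - 10)) = 2/(-9 - 1/(-5)) = 2/(-9 - 1*(-1/5)) = 2/(-9 + 1/5) = 2/(-44/5) = 2*(-5/44) = -5/22)
f = 36 (f = (-6)**2 = 36)
sqrt(C(F(-1)) + f) = sqrt(-5/22 + 36) = sqrt(787/22) = sqrt(17314)/22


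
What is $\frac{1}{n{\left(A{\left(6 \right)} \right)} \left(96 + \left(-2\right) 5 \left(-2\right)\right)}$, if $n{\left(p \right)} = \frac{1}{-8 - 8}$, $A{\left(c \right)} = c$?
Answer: $- \frac{4}{29} \approx -0.13793$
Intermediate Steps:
$n{\left(p \right)} = - \frac{1}{16}$ ($n{\left(p \right)} = \frac{1}{-16} = - \frac{1}{16}$)
$\frac{1}{n{\left(A{\left(6 \right)} \right)} \left(96 + \left(-2\right) 5 \left(-2\right)\right)} = \frac{1}{\left(- \frac{1}{16}\right) \left(96 + \left(-2\right) 5 \left(-2\right)\right)} = \frac{1}{\left(- \frac{1}{16}\right) \left(96 - -20\right)} = \frac{1}{\left(- \frac{1}{16}\right) \left(96 + 20\right)} = \frac{1}{\left(- \frac{1}{16}\right) 116} = \frac{1}{- \frac{29}{4}} = - \frac{4}{29}$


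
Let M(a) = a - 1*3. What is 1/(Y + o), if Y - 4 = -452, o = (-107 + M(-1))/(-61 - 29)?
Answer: -30/13403 ≈ -0.0022383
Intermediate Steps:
M(a) = -3 + a (M(a) = a - 3 = -3 + a)
o = 37/30 (o = (-107 + (-3 - 1))/(-61 - 29) = (-107 - 4)/(-90) = -111*(-1/90) = 37/30 ≈ 1.2333)
Y = -448 (Y = 4 - 452 = -448)
1/(Y + o) = 1/(-448 + 37/30) = 1/(-13403/30) = -30/13403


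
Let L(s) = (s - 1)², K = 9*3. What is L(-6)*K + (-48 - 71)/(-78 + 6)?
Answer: 95375/72 ≈ 1324.7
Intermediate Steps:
K = 27
L(s) = (-1 + s)²
L(-6)*K + (-48 - 71)/(-78 + 6) = (-1 - 6)²*27 + (-48 - 71)/(-78 + 6) = (-7)²*27 - 119/(-72) = 49*27 - 119*(-1/72) = 1323 + 119/72 = 95375/72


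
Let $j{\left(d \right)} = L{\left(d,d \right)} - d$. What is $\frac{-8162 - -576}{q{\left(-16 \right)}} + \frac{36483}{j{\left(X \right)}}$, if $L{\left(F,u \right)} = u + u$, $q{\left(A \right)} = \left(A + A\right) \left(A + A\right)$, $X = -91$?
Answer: $- \frac{19024459}{46592} \approx -408.32$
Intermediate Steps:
$q{\left(A \right)} = 4 A^{2}$ ($q{\left(A \right)} = 2 A 2 A = 4 A^{2}$)
$L{\left(F,u \right)} = 2 u$
$j{\left(d \right)} = d$ ($j{\left(d \right)} = 2 d - d = d$)
$\frac{-8162 - -576}{q{\left(-16 \right)}} + \frac{36483}{j{\left(X \right)}} = \frac{-8162 - -576}{4 \left(-16\right)^{2}} + \frac{36483}{-91} = \frac{-8162 + 576}{4 \cdot 256} + 36483 \left(- \frac{1}{91}\right) = - \frac{7586}{1024} - \frac{36483}{91} = \left(-7586\right) \frac{1}{1024} - \frac{36483}{91} = - \frac{3793}{512} - \frac{36483}{91} = - \frac{19024459}{46592}$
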